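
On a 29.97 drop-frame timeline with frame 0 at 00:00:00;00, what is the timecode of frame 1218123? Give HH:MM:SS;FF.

11:17:24;23

Each 10-minute DF block holds 10 × 60 × 30 − 9 × 2 = 17982 frames. 1218123 ÷ 17982 → 67 full blocks, remainder 13329.
Within the partial block the first minute is 1800 frames and each further minute 1798, so 7 further minute boundaries passed. Total skipped labels = 18 × 67 + 2 × 7 = 1220.
Non-drop label index = 1218123 + 1220 = 1219343; at 30 labels/s that is 11:17:24:23, i.e. DF 11:17:24;23.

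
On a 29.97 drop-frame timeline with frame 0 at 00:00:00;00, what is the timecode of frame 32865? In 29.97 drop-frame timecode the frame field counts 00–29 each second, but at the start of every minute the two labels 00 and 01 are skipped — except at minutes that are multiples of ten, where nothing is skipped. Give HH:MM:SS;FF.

Ten DF minutes hold 17982 frames, so frame 32865 lies in block 1 (frames 17982–35963) with 14883 frames into that block.
The block's first minute is 1800 frames and the rest 1798 each; 14883 frames reaches minute 8, so 1 × 18 + 8 × 2 = 34 labels have been skipped so far.
Adding those back, label number 32865 + 34 = 32899 at 30 labels/s is 1096 s + 19 f = 0 h 18 min 16 s frame 19, i.e. 00:18:16;19.

00:18:16;19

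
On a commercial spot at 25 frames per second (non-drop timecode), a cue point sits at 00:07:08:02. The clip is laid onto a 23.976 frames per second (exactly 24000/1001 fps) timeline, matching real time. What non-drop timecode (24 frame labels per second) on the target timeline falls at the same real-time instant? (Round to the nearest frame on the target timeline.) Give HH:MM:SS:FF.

00:07:07:16

Source frame index: (0×3600 + 7×60 + 8) × 25 + 2 = 10702.
Real time: 10702 / (25) = 10702/25 s.
Target frame: (10702/25) × (24000/1001) = 10273920/1001 ≈ 10263.656 → 10264.
At 24 labels/s: frame 10264 → 00:07:07:16.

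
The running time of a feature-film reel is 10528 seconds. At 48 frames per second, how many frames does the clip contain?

Frames = 10528 × 48 = 505344.

505344 frames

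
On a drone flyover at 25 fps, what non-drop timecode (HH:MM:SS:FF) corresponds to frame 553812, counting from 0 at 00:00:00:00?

06:09:12:12

553812 ÷ 25 = 22152 full seconds, remainder 12 frames.
22152 s = 6 h 9 min 12 s.
Timecode: 06:09:12:12.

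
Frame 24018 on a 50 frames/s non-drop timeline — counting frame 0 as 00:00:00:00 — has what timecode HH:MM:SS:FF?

24018 ÷ 50 = 480 full seconds, remainder 18 frames.
480 s = 0 h 8 min 0 s.
Timecode: 00:08:00:18.

00:08:00:18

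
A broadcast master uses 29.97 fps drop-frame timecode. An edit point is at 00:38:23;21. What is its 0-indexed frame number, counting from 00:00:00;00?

69041

As if non-drop at 30 labels/s: (0 × 3600 + 38 × 60 + 23) × 30 + 21 = 69111.
Minute boundaries passed: 38; those not divisible by 10: 38 − 3 = 35; dropped labels = 2 × 35 = 70.
Actual frame index = 69111 − 70 = 69041.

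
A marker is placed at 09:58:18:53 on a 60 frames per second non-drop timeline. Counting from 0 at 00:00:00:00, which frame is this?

Total seconds to the label: (9 × 3600 + 58 × 60 + 18) = 35898.
Frame index = 35898 × 60 + 53 = 2153933.

frame 2153933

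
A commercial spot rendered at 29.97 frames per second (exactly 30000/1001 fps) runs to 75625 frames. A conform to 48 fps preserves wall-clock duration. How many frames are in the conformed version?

121121 frames

Target frames = source frames × (target rate / source rate) = 75625 × (48)/(30000/1001) = 75625 × 1001/625 = 121121.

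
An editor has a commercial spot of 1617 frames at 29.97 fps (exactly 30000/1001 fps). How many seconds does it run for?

Running time = 1617 / (30000/1001) = 53.9539 s.

53.9539 seconds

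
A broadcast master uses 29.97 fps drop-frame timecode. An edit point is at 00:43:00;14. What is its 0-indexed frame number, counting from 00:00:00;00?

As if non-drop at 30 labels/s: (0 × 3600 + 43 × 60 + 0) × 30 + 14 = 77414.
Minute boundaries passed: 43; those not divisible by 10: 43 − 4 = 39; dropped labels = 2 × 39 = 78.
Actual frame index = 77414 − 78 = 77336.

77336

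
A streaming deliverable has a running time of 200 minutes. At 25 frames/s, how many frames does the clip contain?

200 min = 12000 s.
Frames = 12000 × 25 = 300000.

300000 frames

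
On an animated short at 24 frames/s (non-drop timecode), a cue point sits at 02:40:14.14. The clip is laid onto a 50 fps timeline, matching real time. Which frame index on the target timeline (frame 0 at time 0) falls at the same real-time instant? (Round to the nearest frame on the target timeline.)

frame 480729

Source frame index: (2×3600 + 40×60 + 14) × 24 + 14 = 230750.
Real time: 230750 / (24) = 115375/12 s.
Target frame: (115375/12) × (50) = 2884375/6 ≈ 480729.167 → 480729.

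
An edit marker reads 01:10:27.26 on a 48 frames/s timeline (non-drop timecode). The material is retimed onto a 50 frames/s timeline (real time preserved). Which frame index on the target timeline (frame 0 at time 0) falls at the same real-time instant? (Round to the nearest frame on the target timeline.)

frame 211377

Source frame index: (1×3600 + 10×60 + 27) × 48 + 26 = 202922.
Real time: 202922 / (48) = 101461/24 s.
Target frame: (101461/24) × (50) = 2536525/12 ≈ 211377.083 → 211377.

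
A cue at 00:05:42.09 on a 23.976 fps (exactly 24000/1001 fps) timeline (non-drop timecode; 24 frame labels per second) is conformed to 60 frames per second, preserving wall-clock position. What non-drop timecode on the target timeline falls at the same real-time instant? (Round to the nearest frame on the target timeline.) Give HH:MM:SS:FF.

Source frame index: (0×3600 + 5×60 + 42) × 24 + 9 = 8217.
Real time: 8217 / (24000/1001) = 2741739/8000 s.
Target frame: (2741739/8000) × (60) = 8225217/400 ≈ 20563.042 → 20563.
At 60 labels/s: frame 20563 → 00:05:42:43.

00:05:42:43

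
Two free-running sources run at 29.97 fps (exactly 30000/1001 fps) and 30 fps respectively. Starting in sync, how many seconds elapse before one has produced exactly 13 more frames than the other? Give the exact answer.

13013/30 seconds

The gap grows by |30 − 30000/1001| = 30/1001 frames per second.
Time for a 13-frame gap: 13 ÷ (30/1001) = 13013/30 s.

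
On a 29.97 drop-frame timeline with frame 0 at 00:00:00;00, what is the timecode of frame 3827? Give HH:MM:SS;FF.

Each 10-minute DF block holds 10 × 60 × 30 − 9 × 2 = 17982 frames. 3827 ÷ 17982 → 0 full blocks, remainder 3827.
Within the partial block the first minute is 1800 frames and each further minute 1798, so 2 further minute boundaries passed. Total skipped labels = 18 × 0 + 2 × 2 = 4.
Non-drop label index = 3827 + 4 = 3831; at 30 labels/s that is 00:02:07:21, i.e. DF 00:02:07;21.

00:02:07;21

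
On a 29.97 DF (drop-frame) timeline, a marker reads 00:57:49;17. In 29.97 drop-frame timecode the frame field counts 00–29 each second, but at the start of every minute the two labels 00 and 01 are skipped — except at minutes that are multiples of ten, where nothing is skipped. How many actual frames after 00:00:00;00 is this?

As if non-drop at 30 labels/s: (0 × 3600 + 57 × 60 + 49) × 30 + 17 = 104087.
Minute boundaries passed: 57; those not divisible by 10: 57 − 5 = 52; dropped labels = 2 × 52 = 104.
Actual frame index = 104087 − 104 = 103983.

103983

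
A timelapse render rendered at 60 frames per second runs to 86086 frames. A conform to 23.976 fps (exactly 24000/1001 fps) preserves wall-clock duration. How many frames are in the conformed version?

34400 frames

Target frames = source frames × (target rate / source rate) = 86086 × (24000/1001)/(60) = 86086 × 400/1001 = 34400.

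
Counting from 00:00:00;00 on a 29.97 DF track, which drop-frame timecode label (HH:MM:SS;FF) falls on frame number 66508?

00:36:59;04

Each 10-minute DF block holds 10 × 60 × 30 − 9 × 2 = 17982 frames. 66508 ÷ 17982 → 3 full blocks, remainder 12562.
Within the partial block the first minute is 1800 frames and each further minute 1798, so 6 further minute boundaries passed. Total skipped labels = 18 × 3 + 2 × 6 = 66.
Non-drop label index = 66508 + 66 = 66574; at 30 labels/s that is 00:36:59:04, i.e. DF 00:36:59;04.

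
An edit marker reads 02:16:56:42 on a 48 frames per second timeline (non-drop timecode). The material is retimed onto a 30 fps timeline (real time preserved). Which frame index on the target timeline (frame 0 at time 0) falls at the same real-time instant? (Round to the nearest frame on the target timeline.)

Source frame index: (2×3600 + 16×60 + 56) × 48 + 42 = 394410.
Real time: 394410 / (48) = 65735/8 s.
Target frame: (65735/8) × (30) = 986025/4 ≈ 246506.250 → 246506.

frame 246506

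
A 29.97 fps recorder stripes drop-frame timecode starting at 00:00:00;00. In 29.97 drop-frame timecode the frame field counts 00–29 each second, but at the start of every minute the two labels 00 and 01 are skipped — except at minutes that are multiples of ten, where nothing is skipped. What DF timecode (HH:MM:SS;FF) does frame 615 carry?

00:00:20;15

Ten DF minutes hold 17982 frames, so frame 615 lies in block 0 (frames 0–17981) with 615 frames into that block.
The block's first minute is 1800 frames and the rest 1798 each; 615 frames reaches minute 0, so 0 × 18 + 0 × 2 = 0 labels have been skipped so far.
Adding those back, label number 615 + 0 = 615 at 30 labels/s is 20 s + 15 f = 0 h 0 min 20 s frame 15, i.e. 00:00:20;15.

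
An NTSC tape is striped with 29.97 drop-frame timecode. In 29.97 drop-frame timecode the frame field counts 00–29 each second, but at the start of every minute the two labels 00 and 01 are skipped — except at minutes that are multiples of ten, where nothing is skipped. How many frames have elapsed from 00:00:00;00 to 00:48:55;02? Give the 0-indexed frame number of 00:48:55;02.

87964

As if non-drop at 30 labels/s: (0 × 3600 + 48 × 60 + 55) × 30 + 2 = 88052.
Minute boundaries passed: 48; those not divisible by 10: 48 − 4 = 44; dropped labels = 2 × 44 = 88.
Actual frame index = 88052 − 88 = 87964.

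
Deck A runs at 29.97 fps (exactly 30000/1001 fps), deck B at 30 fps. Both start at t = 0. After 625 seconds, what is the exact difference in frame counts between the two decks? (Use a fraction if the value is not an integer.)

18750/1001 frames

A emits 30000/1001 × 625 = 18750000/1001 frames; B emits 30 × 625 = 18750.
Difference = 18750/1001 frames (≈ 18.7313); B is ahead of A.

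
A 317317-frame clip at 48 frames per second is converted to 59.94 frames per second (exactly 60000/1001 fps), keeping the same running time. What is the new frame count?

Target frames = source frames × (target rate / source rate) = 317317 × (60000/1001)/(48) = 317317 × 1250/1001 = 396250.

396250 frames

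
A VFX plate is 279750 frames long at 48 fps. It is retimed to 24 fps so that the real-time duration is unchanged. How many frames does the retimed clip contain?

139875 frames

Target frames = source frames × (target rate / source rate) = 279750 × (24)/(48) = 279750 × 1/2 = 139875.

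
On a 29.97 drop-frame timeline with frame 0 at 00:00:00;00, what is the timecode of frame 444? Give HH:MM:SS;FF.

Each 10-minute DF block holds 10 × 60 × 30 − 9 × 2 = 17982 frames. 444 ÷ 17982 → 0 full blocks, remainder 444.
Within the partial block the first minute is 1800 frames and each further minute 1798, so 0 further minute boundaries passed. Total skipped labels = 18 × 0 + 2 × 0 = 0.
Non-drop label index = 444 + 0 = 444; at 30 labels/s that is 00:00:14:24, i.e. DF 00:00:14;24.

00:00:14;24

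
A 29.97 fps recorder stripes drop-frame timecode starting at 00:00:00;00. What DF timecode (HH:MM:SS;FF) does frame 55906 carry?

Ten DF minutes hold 17982 frames, so frame 55906 lies in block 3 (frames 53946–71927) with 1960 frames into that block.
The block's first minute is 1800 frames and the rest 1798 each; 1960 frames reaches minute 1, so 3 × 18 + 1 × 2 = 56 labels have been skipped so far.
Adding those back, label number 55906 + 56 = 55962 at 30 labels/s is 1865 s + 12 f = 0 h 31 min 5 s frame 12, i.e. 00:31:05;12.

00:31:05;12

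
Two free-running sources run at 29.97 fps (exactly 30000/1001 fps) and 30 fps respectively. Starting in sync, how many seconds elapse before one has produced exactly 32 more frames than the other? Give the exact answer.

The gap grows by |30 − 30000/1001| = 30/1001 frames per second.
Time for a 32-frame gap: 32 ÷ (30/1001) = 16016/15 s.

16016/15 seconds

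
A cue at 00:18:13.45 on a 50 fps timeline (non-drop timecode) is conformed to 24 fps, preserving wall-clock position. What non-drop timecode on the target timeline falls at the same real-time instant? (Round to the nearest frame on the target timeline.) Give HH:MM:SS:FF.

Source frame index: (0×3600 + 18×60 + 13) × 50 + 45 = 54695.
Real time: 54695 / (50) = 10939/10 s.
Target frame: (10939/10) × (24) = 131268/5 ≈ 26253.600 → 26254.
At 24 labels/s: frame 26254 → 00:18:13:22.

00:18:13:22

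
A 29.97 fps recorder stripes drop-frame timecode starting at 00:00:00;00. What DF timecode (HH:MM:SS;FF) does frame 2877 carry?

00:01:35;29

Ten DF minutes hold 17982 frames, so frame 2877 lies in block 0 (frames 0–17981) with 2877 frames into that block.
The block's first minute is 1800 frames and the rest 1798 each; 2877 frames reaches minute 1, so 0 × 18 + 1 × 2 = 2 labels have been skipped so far.
Adding those back, label number 2877 + 2 = 2879 at 30 labels/s is 95 s + 29 f = 0 h 1 min 35 s frame 29, i.e. 00:01:35;29.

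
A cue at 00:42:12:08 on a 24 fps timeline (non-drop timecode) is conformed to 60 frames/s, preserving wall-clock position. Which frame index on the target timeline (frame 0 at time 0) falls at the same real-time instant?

Source frame index: (0×3600 + 42×60 + 12) × 24 + 8 = 60776.
Real time: 60776 / (24) = 7597/3 s.
Target frame: (7597/3) × (60) = 151940.

frame 151940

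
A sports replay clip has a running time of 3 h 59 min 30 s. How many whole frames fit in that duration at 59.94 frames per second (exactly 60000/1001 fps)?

3 h 59 min 30 s = 14370 s.
Frames = 14370 × 60000/1001 = 862200000/1001 ≈ 861338.6613.
Complete frames: 861338.

861338 frames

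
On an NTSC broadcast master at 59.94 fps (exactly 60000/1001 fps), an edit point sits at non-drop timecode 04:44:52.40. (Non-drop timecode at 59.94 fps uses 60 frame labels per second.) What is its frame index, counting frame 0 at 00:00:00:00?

Total seconds to the label: (4 × 3600 + 44 × 60 + 52) = 17092.
Frame index = 17092 × 60 + 40 = 1025560.

frame 1025560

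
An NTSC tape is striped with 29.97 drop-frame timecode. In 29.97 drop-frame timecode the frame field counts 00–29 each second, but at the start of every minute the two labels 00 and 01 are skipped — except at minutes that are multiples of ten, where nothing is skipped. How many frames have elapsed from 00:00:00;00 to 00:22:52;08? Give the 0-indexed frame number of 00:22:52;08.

41128

Complete 10-minute blocks: 2, each 17982 frames → 35964.
Remaining 2 whole minutes in the current block: 1800 + 1 × 1798 = 3598 frames.
Within the current minute: 52 × 30 + 8 − 2 = 1566 (labels ;00/;01 skipped at this minute). Total = 35964 + 3598 + 1566 = 41128.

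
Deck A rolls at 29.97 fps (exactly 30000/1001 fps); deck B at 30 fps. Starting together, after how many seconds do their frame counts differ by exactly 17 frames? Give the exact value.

The gap grows by |30 − 30000/1001| = 30/1001 frames per second.
Time for a 17-frame gap: 17 ÷ (30/1001) = 17017/30 s.

17017/30 seconds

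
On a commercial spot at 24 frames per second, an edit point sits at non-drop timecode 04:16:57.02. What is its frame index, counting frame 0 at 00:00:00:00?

Total seconds to the label: (4 × 3600 + 16 × 60 + 57) = 15417.
Frame index = 15417 × 24 + 2 = 370010.

370010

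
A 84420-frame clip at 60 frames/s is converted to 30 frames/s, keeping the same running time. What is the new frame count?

42210 frames

Target frames = source frames × (target rate / source rate) = 84420 × (30)/(60) = 84420 × 1/2 = 42210.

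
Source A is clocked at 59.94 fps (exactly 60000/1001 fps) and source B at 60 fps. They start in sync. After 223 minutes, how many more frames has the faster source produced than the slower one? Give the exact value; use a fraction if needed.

802800/1001 frames

223 min = 13380 s.
A emits 60000/1001 × 13380 = 802800000/1001 frames; B emits 60 × 13380 = 802800.
Difference = 802800/1001 frames (≈ 801.9980); B is ahead of A.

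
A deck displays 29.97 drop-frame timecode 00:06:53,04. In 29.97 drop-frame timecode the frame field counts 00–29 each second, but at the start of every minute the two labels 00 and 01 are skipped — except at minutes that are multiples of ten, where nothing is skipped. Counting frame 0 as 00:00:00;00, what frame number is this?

12382

As if non-drop at 30 labels/s: (0 × 3600 + 6 × 60 + 53) × 30 + 4 = 12394.
Minute boundaries passed: 6; those not divisible by 10: 6 − 0 = 6; dropped labels = 2 × 6 = 12.
Actual frame index = 12394 − 12 = 12382.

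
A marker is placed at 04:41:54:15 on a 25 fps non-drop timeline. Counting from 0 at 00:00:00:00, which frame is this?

Total seconds to the label: (4 × 3600 + 41 × 60 + 54) = 16914.
Frame index = 16914 × 25 + 15 = 422865.

frame 422865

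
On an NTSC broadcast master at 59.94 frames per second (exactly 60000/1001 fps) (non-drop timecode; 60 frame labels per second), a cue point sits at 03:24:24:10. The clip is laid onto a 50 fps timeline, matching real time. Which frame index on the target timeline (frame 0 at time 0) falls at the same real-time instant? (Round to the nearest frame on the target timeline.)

frame 613822

Source frame index: (3×3600 + 24×60 + 24) × 60 + 10 = 735850.
Real time: 735850 / (60000/1001) = 14731717/1200 s.
Target frame: (14731717/1200) × (50) = 14731717/24 ≈ 613821.542 → 613822.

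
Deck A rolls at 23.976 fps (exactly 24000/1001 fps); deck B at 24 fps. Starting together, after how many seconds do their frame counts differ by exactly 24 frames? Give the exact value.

1001 seconds

The gap grows by |24 − 24000/1001| = 24/1001 frames per second.
Time for a 24-frame gap: 24 ÷ (24/1001) = 1001 s.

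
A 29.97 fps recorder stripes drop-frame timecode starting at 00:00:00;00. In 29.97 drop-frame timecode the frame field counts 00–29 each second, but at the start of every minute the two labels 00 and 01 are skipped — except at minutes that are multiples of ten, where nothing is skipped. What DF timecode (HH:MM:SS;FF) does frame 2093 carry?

00:01:09;25

Each 10-minute DF block holds 10 × 60 × 30 − 9 × 2 = 17982 frames. 2093 ÷ 17982 → 0 full blocks, remainder 2093.
Within the partial block the first minute is 1800 frames and each further minute 1798, so 1 further minute boundary passed. Total skipped labels = 18 × 0 + 2 × 1 = 2.
Non-drop label index = 2093 + 2 = 2095; at 30 labels/s that is 00:01:09:25, i.e. DF 00:01:09;25.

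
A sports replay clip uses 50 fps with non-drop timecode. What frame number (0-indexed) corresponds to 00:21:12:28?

63628

Total seconds to the label: (0 × 3600 + 21 × 60 + 12) = 1272.
Frame index = 1272 × 50 + 28 = 63628.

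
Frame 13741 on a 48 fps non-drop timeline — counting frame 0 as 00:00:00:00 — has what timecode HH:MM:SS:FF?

13741 ÷ 48 = 286 full seconds, remainder 13 frames.
286 s = 0 h 4 min 46 s.
Timecode: 00:04:46:13.

00:04:46:13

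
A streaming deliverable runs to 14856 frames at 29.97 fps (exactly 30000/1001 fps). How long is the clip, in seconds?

495.6952 seconds

Running time = 14856 / (30000/1001) = 495.6952 s.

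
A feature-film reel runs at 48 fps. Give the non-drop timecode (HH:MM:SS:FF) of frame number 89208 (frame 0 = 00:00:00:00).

00:30:58:24

89208 ÷ 48 = 1858 full seconds, remainder 24 frames.
1858 s = 0 h 30 min 58 s.
Timecode: 00:30:58:24.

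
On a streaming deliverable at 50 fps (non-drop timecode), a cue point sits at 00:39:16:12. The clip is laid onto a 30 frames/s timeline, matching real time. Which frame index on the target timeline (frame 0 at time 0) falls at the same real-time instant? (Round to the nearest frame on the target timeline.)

frame 70687

Source frame index: (0×3600 + 39×60 + 16) × 50 + 12 = 117812.
Real time: 117812 / (50) = 58906/25 s.
Target frame: (58906/25) × (30) = 353436/5 ≈ 70687.200 → 70687.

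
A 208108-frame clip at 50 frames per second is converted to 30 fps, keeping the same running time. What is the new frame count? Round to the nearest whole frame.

124865 frames

Frames at target rate = 208108 × (30) / (50) = 624324/5 ≈ 124864.800.
Nearest whole frame: 124865.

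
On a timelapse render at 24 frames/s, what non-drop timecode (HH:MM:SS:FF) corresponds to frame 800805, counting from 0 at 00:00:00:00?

800805 ÷ 24 = 33366 full seconds, remainder 21 frames.
33366 s = 9 h 16 min 6 s.
Timecode: 09:16:06:21.

09:16:06:21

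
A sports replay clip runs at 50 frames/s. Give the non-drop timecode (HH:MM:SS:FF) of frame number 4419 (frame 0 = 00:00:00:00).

4419 ÷ 50 = 88 full seconds, remainder 19 frames.
88 s = 0 h 1 min 28 s.
Timecode: 00:01:28:19.

00:01:28:19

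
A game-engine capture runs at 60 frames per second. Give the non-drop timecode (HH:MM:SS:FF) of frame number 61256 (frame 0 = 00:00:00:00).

61256 ÷ 60 = 1020 full seconds, remainder 56 frames.
1020 s = 0 h 17 min 0 s.
Timecode: 00:17:00:56.

00:17:00:56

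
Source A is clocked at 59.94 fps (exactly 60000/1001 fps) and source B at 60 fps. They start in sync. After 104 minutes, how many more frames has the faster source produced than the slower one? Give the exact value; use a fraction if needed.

104 min = 6240 s.
A emits 60000/1001 × 6240 = 28800000/77 frames; B emits 60 × 6240 = 374400.
Difference = 28800/77 frames (≈ 374.0260); B is ahead of A.

28800/77 frames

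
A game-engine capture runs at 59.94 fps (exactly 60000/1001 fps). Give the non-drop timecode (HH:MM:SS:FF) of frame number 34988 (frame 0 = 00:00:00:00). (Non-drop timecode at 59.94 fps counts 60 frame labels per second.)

00:09:43:08

34988 ÷ 60 = 583 full seconds, remainder 8 frames.
583 s = 0 h 9 min 43 s.
Timecode: 00:09:43:08.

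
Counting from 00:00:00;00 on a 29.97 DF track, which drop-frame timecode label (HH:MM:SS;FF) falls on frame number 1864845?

Each 10-minute DF block holds 10 × 60 × 30 − 9 × 2 = 17982 frames. 1864845 ÷ 17982 → 103 full blocks, remainder 12699.
Within the partial block the first minute is 1800 frames and each further minute 1798, so 7 further minute boundaries passed. Total skipped labels = 18 × 103 + 2 × 7 = 1868.
Non-drop label index = 1864845 + 1868 = 1866713; at 30 labels/s that is 17:17:03:23, i.e. DF 17:17:03;23.

17:17:03;23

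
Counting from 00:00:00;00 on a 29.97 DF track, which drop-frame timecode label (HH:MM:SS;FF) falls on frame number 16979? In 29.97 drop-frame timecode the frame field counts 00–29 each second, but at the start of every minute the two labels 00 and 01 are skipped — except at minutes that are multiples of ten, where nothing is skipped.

Ten DF minutes hold 17982 frames, so frame 16979 lies in block 0 (frames 0–17981) with 16979 frames into that block.
The block's first minute is 1800 frames and the rest 1798 each; 16979 frames reaches minute 9, so 0 × 18 + 9 × 2 = 18 labels have been skipped so far.
Adding those back, label number 16979 + 18 = 16997 at 30 labels/s is 566 s + 17 f = 0 h 9 min 26 s frame 17, i.e. 00:09:26;17.

00:09:26;17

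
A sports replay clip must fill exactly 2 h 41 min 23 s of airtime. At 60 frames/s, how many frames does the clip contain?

580980 frames

2 h 41 min 23 s = 9683 s.
Frames = 9683 × 60 = 580980.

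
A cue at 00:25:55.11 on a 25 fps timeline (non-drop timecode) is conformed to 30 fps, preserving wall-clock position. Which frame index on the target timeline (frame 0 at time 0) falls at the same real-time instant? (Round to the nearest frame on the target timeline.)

Source frame index: (0×3600 + 25×60 + 55) × 25 + 11 = 38886.
Real time: 38886 / (25) = 38886/25 s.
Target frame: (38886/25) × (30) = 233316/5 ≈ 46663.200 → 46663.

frame 46663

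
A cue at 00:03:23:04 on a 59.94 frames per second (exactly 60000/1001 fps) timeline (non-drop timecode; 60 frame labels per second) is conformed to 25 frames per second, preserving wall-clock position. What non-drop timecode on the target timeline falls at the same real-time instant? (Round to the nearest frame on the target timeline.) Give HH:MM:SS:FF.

Source frame index: (0×3600 + 3×60 + 23) × 60 + 4 = 12184.
Real time: 12184 / (60000/1001) = 1524523/7500 s.
Target frame: (1524523/7500) × (25) = 1524523/300 ≈ 5081.743 → 5082.
At 25 labels/s: frame 5082 → 00:03:23:07.

00:03:23:07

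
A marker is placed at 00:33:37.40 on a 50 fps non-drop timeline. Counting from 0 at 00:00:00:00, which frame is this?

Total seconds to the label: (0 × 3600 + 33 × 60 + 37) = 2017.
Frame index = 2017 × 50 + 40 = 100890.

frame 100890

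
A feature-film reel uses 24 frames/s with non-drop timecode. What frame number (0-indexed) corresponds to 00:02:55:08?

frame 4208

Total seconds to the label: (0 × 3600 + 2 × 60 + 55) = 175.
Frame index = 175 × 24 + 8 = 4208.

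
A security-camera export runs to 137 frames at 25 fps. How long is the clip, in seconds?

5.48 seconds

Running time = 137 / (25) = 5.48 s.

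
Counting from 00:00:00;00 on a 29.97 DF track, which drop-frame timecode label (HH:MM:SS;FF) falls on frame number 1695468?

15:42:52;04

Ten DF minutes hold 17982 frames, so frame 1695468 lies in block 94 (frames 1690308–1708289) with 5160 frames into that block.
The block's first minute is 1800 frames and the rest 1798 each; 5160 frames reaches minute 2, so 94 × 18 + 2 × 2 = 1696 labels have been skipped so far.
Adding those back, label number 1695468 + 1696 = 1697164 at 30 labels/s is 56572 s + 4 f = 15 h 42 min 52 s frame 4, i.e. 15:42:52;04.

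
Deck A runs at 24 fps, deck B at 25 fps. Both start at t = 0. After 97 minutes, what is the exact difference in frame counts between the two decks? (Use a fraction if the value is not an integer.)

5820 frames

97 min = 5820 s.
A emits 24 × 5820 = 139680 frames; B emits 25 × 5820 = 145500.
Difference = 5820 frames; B is ahead of A.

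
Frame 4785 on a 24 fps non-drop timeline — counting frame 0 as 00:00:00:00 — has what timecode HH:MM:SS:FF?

4785 ÷ 24 = 199 full seconds, remainder 9 frames.
199 s = 0 h 3 min 19 s.
Timecode: 00:03:19:09.

00:03:19:09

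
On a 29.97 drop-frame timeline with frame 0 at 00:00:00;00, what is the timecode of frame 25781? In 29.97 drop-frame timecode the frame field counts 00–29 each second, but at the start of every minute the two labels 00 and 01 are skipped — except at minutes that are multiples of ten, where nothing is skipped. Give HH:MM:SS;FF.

00:14:20;07

Ten DF minutes hold 17982 frames, so frame 25781 lies in block 1 (frames 17982–35963) with 7799 frames into that block.
The block's first minute is 1800 frames and the rest 1798 each; 7799 frames reaches minute 4, so 1 × 18 + 4 × 2 = 26 labels have been skipped so far.
Adding those back, label number 25781 + 26 = 25807 at 30 labels/s is 860 s + 7 f = 0 h 14 min 20 s frame 7, i.e. 00:14:20;07.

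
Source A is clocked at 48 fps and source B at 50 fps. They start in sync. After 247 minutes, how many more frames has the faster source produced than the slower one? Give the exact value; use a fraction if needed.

29640 frames

247 min = 14820 s.
A emits 48 × 14820 = 711360 frames; B emits 50 × 14820 = 741000.
Difference = 29640 frames; B is ahead of A.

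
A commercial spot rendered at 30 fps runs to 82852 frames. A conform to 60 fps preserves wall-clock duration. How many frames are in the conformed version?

165704 frames

Target frames = source frames × (target rate / source rate) = 82852 × (60)/(30) = 82852 × 2 = 165704.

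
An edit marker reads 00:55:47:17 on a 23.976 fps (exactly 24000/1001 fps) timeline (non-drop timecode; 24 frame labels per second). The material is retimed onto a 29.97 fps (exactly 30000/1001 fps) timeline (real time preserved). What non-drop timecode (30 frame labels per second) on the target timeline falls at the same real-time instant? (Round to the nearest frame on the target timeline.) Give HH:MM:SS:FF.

00:55:47:21

Source frame index: (0×3600 + 55×60 + 47) × 24 + 17 = 80345.
Real time: 80345 / (24000/1001) = 16085069/4800 s.
Target frame: (16085069/4800) × (30000/1001) = 401725/4 ≈ 100431.250 → 100431.
At 30 labels/s: frame 100431 → 00:55:47:21.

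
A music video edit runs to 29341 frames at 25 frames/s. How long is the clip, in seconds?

Running time = 29341 / (25) = 1173.64 s.

1173.64 seconds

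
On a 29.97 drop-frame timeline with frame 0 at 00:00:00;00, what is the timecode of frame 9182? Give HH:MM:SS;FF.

Ten DF minutes hold 17982 frames, so frame 9182 lies in block 0 (frames 0–17981) with 9182 frames into that block.
The block's first minute is 1800 frames and the rest 1798 each; 9182 frames reaches minute 5, so 0 × 18 + 5 × 2 = 10 labels have been skipped so far.
Adding those back, label number 9182 + 10 = 9192 at 30 labels/s is 306 s + 12 f = 0 h 5 min 6 s frame 12, i.e. 00:05:06;12.

00:05:06;12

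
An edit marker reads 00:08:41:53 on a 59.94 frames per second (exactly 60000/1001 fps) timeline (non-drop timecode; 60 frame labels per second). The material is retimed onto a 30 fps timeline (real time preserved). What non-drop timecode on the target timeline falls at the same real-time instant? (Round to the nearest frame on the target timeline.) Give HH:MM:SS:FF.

Source frame index: (0×3600 + 8×60 + 41) × 60 + 53 = 31313.
Real time: 31313 / (60000/1001) = 31344313/60000 s.
Target frame: (31344313/60000) × (30) = 31344313/2000 ≈ 15672.156 → 15672.
At 30 labels/s: frame 15672 → 00:08:42:12.

00:08:42:12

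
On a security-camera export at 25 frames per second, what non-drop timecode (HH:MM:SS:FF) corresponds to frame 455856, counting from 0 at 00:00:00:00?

05:03:54:06

455856 ÷ 25 = 18234 full seconds, remainder 6 frames.
18234 s = 5 h 3 min 54 s.
Timecode: 05:03:54:06.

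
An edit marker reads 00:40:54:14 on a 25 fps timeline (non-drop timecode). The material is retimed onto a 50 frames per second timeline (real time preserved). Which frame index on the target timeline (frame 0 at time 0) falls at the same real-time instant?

frame 122728

Source frame index: (0×3600 + 40×60 + 54) × 25 + 14 = 61364.
Real time: 61364 / (25) = 61364/25 s.
Target frame: (61364/25) × (50) = 122728.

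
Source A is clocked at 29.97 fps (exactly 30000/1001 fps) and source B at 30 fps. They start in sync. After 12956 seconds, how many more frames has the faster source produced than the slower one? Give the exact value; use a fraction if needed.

A emits 30000/1001 × 12956 = 388680000/1001 frames; B emits 30 × 12956 = 388680.
Difference = 388680/1001 frames (≈ 388.2917); B is ahead of A.

388680/1001 frames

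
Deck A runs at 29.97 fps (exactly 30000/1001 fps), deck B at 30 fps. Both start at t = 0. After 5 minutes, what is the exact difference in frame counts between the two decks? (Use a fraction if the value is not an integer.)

5 min = 300 s.
A emits 30000/1001 × 300 = 9000000/1001 frames; B emits 30 × 300 = 9000.
Difference = 9000/1001 frames (≈ 8.9910); B is ahead of A.

9000/1001 frames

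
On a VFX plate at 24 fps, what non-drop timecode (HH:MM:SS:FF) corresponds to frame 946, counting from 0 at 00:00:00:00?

946 ÷ 24 = 39 full seconds, remainder 10 frames.
39 s = 0 h 0 min 39 s.
Timecode: 00:00:39:10.

00:00:39:10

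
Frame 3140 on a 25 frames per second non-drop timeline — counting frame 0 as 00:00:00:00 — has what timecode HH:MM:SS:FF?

3140 ÷ 25 = 125 full seconds, remainder 15 frames.
125 s = 0 h 2 min 5 s.
Timecode: 00:02:05:15.

00:02:05:15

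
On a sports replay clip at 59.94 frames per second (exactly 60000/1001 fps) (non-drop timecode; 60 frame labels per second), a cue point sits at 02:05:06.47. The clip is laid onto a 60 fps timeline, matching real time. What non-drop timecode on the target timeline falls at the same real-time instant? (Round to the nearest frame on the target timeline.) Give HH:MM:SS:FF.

Source frame index: (2×3600 + 5×60 + 6) × 60 + 47 = 450407.
Real time: 450407 / (60000/1001) = 450857407/60000 s.
Target frame: (450857407/60000) × (60) = 450857407/1000 ≈ 450857.407 → 450857.
At 60 labels/s: frame 450857 → 02:05:14:17.

02:05:14:17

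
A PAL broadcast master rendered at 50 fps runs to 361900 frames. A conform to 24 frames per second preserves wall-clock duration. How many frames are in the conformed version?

173712 frames

Target frames = source frames × (target rate / source rate) = 361900 × (24)/(50) = 361900 × 12/25 = 173712.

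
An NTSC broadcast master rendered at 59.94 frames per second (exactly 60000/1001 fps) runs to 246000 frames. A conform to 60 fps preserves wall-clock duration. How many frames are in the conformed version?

246246 frames

Target frames = source frames × (target rate / source rate) = 246000 × (60)/(60000/1001) = 246000 × 1001/1000 = 246246.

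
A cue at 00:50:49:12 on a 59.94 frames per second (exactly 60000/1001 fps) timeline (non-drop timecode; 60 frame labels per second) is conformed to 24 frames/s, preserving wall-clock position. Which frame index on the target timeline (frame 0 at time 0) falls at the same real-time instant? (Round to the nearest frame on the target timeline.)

Source frame index: (0×3600 + 50×60 + 49) × 60 + 12 = 182952.
Real time: 182952 / (60000/1001) = 7630623/2500 s.
Target frame: (7630623/2500) × (24) = 45783738/625 ≈ 73253.981 → 73254.

frame 73254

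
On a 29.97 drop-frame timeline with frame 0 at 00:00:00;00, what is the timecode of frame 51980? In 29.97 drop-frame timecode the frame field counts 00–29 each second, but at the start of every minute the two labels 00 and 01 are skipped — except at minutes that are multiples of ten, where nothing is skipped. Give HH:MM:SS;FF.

00:28:54;12

Ten DF minutes hold 17982 frames, so frame 51980 lies in block 2 (frames 35964–53945) with 16016 frames into that block.
The block's first minute is 1800 frames and the rest 1798 each; 16016 frames reaches minute 8, so 2 × 18 + 8 × 2 = 52 labels have been skipped so far.
Adding those back, label number 51980 + 52 = 52032 at 30 labels/s is 1734 s + 12 f = 0 h 28 min 54 s frame 12, i.e. 00:28:54;12.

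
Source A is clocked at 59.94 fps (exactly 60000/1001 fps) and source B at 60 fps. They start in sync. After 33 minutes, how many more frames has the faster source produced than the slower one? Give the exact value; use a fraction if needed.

33 min = 1980 s.
A emits 60000/1001 × 1980 = 10800000/91 frames; B emits 60 × 1980 = 118800.
Difference = 10800/91 frames (≈ 118.6813); B is ahead of A.

10800/91 frames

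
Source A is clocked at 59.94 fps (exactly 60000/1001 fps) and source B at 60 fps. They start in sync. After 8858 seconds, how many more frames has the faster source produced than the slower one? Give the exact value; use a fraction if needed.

A emits 60000/1001 × 8858 = 531480000/1001 frames; B emits 60 × 8858 = 531480.
Difference = 531480/1001 frames (≈ 530.9491); B is ahead of A.

531480/1001 frames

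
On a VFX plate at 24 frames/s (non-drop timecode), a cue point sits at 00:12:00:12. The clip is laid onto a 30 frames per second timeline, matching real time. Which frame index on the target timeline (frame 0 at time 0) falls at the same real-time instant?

Source frame index: (0×3600 + 12×60 + 0) × 24 + 12 = 17292.
Real time: 17292 / (24) = 1441/2 s.
Target frame: (1441/2) × (30) = 21615.

frame 21615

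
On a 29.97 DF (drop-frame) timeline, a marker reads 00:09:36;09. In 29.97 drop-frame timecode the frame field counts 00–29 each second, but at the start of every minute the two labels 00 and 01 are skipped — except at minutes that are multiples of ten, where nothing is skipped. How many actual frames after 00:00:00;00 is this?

17271

Complete 10-minute blocks: 0, each 17982 frames → 0.
Remaining 9 whole minutes in the current block: 1800 + 8 × 1798 = 16184 frames.
Within the current minute: 36 × 30 + 9 − 2 = 1087 (labels ;00/;01 skipped at this minute). Total = 0 + 16184 + 1087 = 17271.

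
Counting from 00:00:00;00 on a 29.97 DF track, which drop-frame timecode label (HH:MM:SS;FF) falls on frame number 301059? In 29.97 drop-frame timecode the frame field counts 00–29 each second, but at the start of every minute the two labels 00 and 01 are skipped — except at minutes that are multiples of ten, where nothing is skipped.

02:47:25;11

Each 10-minute DF block holds 10 × 60 × 30 − 9 × 2 = 17982 frames. 301059 ÷ 17982 → 16 full blocks, remainder 13347.
Within the partial block the first minute is 1800 frames and each further minute 1798, so 7 further minute boundaries passed. Total skipped labels = 18 × 16 + 2 × 7 = 302.
Non-drop label index = 301059 + 302 = 301361; at 30 labels/s that is 02:47:25:11, i.e. DF 02:47:25;11.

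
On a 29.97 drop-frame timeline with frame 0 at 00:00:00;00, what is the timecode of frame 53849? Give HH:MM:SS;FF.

Ten DF minutes hold 17982 frames, so frame 53849 lies in block 2 (frames 35964–53945) with 17885 frames into that block.
The block's first minute is 1800 frames and the rest 1798 each; 17885 frames reaches minute 9, so 2 × 18 + 9 × 2 = 54 labels have been skipped so far.
Adding those back, label number 53849 + 54 = 53903 at 30 labels/s is 1796 s + 23 f = 0 h 29 min 56 s frame 23, i.e. 00:29:56;23.

00:29:56;23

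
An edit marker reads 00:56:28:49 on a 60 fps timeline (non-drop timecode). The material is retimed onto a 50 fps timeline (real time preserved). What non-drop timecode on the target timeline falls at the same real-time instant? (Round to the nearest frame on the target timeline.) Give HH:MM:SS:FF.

00:56:28:41

Source frame index: (0×3600 + 56×60 + 28) × 60 + 49 = 203329.
Real time: 203329 / (60) = 203329/60 s.
Target frame: (203329/60) × (50) = 1016645/6 ≈ 169440.833 → 169441.
At 50 labels/s: frame 169441 → 00:56:28:41.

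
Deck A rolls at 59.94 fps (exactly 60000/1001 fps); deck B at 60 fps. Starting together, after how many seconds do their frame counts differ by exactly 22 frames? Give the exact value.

11011/30 seconds

The gap grows by |60 − 60000/1001| = 60/1001 frames per second.
Time for a 22-frame gap: 22 ÷ (60/1001) = 11011/30 s.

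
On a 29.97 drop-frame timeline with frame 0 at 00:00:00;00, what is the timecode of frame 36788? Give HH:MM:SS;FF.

Ten DF minutes hold 17982 frames, so frame 36788 lies in block 2 (frames 35964–53945) with 824 frames into that block.
The block's first minute is 1800 frames and the rest 1798 each; 824 frames reaches minute 0, so 2 × 18 + 0 × 2 = 36 labels have been skipped so far.
Adding those back, label number 36788 + 36 = 36824 at 30 labels/s is 1227 s + 14 f = 0 h 20 min 27 s frame 14, i.e. 00:20:27;14.

00:20:27;14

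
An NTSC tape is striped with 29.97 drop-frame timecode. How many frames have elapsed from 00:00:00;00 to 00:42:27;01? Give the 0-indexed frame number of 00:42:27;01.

76335

Complete 10-minute blocks: 4, each 17982 frames → 71928.
Remaining 2 whole minutes in the current block: 1800 + 1 × 1798 = 3598 frames.
Within the current minute: 27 × 30 + 1 − 2 = 809 (labels ;00/;01 skipped at this minute). Total = 71928 + 3598 + 809 = 76335.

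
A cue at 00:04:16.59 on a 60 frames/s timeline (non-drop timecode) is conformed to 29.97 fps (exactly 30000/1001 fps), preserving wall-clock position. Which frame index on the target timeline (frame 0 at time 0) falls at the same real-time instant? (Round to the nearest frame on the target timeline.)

Source frame index: (0×3600 + 4×60 + 16) × 60 + 59 = 15419.
Real time: 15419 / (60) = 15419/60 s.
Target frame: (15419/60) × (30000/1001) = 7709500/1001 ≈ 7701.798 → 7702.

frame 7702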